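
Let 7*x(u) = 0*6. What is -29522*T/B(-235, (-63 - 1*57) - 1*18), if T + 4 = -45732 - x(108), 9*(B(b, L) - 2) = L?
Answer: -506331822/5 ≈ -1.0127e+8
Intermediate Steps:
B(b, L) = 2 + L/9
x(u) = 0 (x(u) = (0*6)/7 = (⅐)*0 = 0)
T = -45736 (T = -4 + (-45732 - 1*0) = -4 + (-45732 + 0) = -4 - 45732 = -45736)
-29522*T/B(-235, (-63 - 1*57) - 1*18) = -29522*(-45736/(2 + ((-63 - 1*57) - 1*18)/9)) = -29522*(-45736/(2 + ((-63 - 57) - 18)/9)) = -29522*(-45736/(2 + (-120 - 18)/9)) = -29522*(-45736/(2 + (⅑)*(-138))) = -29522*(-45736/(2 - 46/3)) = -29522/((-40/3*(-1/45736))) = -29522/5/17151 = -29522*17151/5 = -506331822/5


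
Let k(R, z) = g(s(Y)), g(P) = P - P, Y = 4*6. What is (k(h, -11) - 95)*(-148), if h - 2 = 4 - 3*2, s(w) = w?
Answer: 14060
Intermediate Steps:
Y = 24
g(P) = 0
h = 0 (h = 2 + (4 - 3*2) = 2 + (4 - 6) = 2 - 2 = 0)
k(R, z) = 0
(k(h, -11) - 95)*(-148) = (0 - 95)*(-148) = -95*(-148) = 14060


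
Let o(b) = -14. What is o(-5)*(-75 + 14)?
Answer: 854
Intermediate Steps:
o(-5)*(-75 + 14) = -14*(-75 + 14) = -14*(-61) = 854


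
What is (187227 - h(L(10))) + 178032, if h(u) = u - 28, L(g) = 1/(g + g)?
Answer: 7305739/20 ≈ 3.6529e+5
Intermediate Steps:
L(g) = 1/(2*g)
h(u) = -28 + u
(187227 - h(L(10))) + 178032 = (187227 - (-28 + (1/2)/10)) + 178032 = (187227 - (-28 + (1/2)*(1/10))) + 178032 = (187227 - (-28 + 1/20)) + 178032 = (187227 - 1*(-559/20)) + 178032 = (187227 + 559/20) + 178032 = 3745099/20 + 178032 = 7305739/20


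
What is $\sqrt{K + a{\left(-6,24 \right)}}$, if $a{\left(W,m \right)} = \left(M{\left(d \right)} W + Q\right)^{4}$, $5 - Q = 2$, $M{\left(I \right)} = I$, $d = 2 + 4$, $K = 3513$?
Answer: $\sqrt{1189434} \approx 1090.6$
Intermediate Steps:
$d = 6$
$Q = 3$ ($Q = 5 - 2 = 3$)
$a{\left(W,m \right)} = \left(3 + 6 W\right)^{4}$ ($a{\left(W,m \right)} = \left(6 W + 3\right)^{4} = \left(3 + 6 W\right)^{4}$)
$\sqrt{K + a{\left(-6,24 \right)}} = \sqrt{3513 + 81 \left(1 + 2 \left(-6\right)\right)^{4}} = \sqrt{3513 + 81 \left(1 - 12\right)^{4}} = \sqrt{3513 + 81 \left(-11\right)^{4}} = \sqrt{3513 + 81 \cdot 14641} = \sqrt{3513 + 1185921} = \sqrt{1189434}$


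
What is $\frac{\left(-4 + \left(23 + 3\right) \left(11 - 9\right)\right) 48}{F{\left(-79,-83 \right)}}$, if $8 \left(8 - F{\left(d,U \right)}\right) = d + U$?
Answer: $\frac{9216}{113} \approx 81.557$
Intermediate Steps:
$F{\left(d,U \right)} = 8 - \frac{U}{8} - \frac{d}{8}$ ($F{\left(d,U \right)} = 8 - \frac{d + U}{8} = 8 - \frac{U + d}{8} = 8 - \left(\frac{U}{8} + \frac{d}{8}\right) = 8 - \frac{U}{8} - \frac{d}{8}$)
$\frac{\left(-4 + \left(23 + 3\right) \left(11 - 9\right)\right) 48}{F{\left(-79,-83 \right)}} = \frac{\left(-4 + \left(23 + 3\right) \left(11 - 9\right)\right) 48}{8 - - \frac{83}{8} - - \frac{79}{8}} = \frac{\left(-4 + 26 \cdot 2\right) 48}{8 + \frac{83}{8} + \frac{79}{8}} = \frac{\left(-4 + 52\right) 48}{\frac{113}{4}} = 48 \cdot 48 \cdot \frac{4}{113} = 2304 \cdot \frac{4}{113} = \frac{9216}{113}$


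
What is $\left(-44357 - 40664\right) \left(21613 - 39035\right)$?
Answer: $1481235862$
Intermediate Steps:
$\left(-44357 - 40664\right) \left(21613 - 39035\right) = \left(-85021\right) \left(-17422\right) = 1481235862$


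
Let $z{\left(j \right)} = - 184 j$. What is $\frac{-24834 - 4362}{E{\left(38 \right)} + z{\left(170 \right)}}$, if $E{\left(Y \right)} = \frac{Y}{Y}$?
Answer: $\frac{29196}{31279} \approx 0.93341$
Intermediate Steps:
$E{\left(Y \right)} = 1$
$\frac{-24834 - 4362}{E{\left(38 \right)} + z{\left(170 \right)}} = \frac{-24834 - 4362}{1 - 31280} = - \frac{29196}{1 - 31280} = - \frac{29196}{-31279} = \left(-29196\right) \left(- \frac{1}{31279}\right) = \frac{29196}{31279}$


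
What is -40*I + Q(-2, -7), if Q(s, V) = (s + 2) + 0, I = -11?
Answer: 440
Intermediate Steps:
Q(s, V) = 2 + s (Q(s, V) = (2 + s) + 0 = 2 + s)
-40*I + Q(-2, -7) = -40*(-11) + (2 - 2) = 440 + 0 = 440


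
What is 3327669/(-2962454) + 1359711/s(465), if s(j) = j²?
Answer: 367617340141/71172957350 ≈ 5.1651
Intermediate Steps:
3327669/(-2962454) + 1359711/s(465) = 3327669/(-2962454) + 1359711/(465²) = 3327669*(-1/2962454) + 1359711/216225 = -3327669/2962454 + 1359711*(1/216225) = -3327669/2962454 + 151079/24025 = 367617340141/71172957350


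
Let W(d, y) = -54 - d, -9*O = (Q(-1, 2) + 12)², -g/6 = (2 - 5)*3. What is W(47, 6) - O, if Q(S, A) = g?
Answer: 383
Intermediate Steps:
g = 54 (g = -6*(2 - 5)*3 = -(-18)*3 = -6*(-9) = 54)
Q(S, A) = 54
O = -484 (O = -(54 + 12)²/9 = -⅑*66² = -⅑*4356 = -484)
W(47, 6) - O = (-54 - 1*47) - 1*(-484) = (-54 - 47) + 484 = -101 + 484 = 383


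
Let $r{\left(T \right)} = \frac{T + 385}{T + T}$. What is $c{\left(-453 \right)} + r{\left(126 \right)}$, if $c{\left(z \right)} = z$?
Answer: $- \frac{16235}{36} \approx -450.97$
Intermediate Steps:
$r{\left(T \right)} = \frac{385 + T}{2 T}$
$c{\left(-453 \right)} + r{\left(126 \right)} = -453 + \frac{385 + 126}{2 \cdot 126} = -453 + \frac{1}{2} \cdot \frac{1}{126} \cdot 511 = -453 + \frac{73}{36} = - \frac{16235}{36}$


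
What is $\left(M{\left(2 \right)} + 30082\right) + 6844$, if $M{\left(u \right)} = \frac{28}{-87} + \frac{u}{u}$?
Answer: $\frac{3212621}{87} \approx 36927.0$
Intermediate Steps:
$M{\left(u \right)} = \frac{59}{87}$ ($M{\left(u \right)} = 28 \left(- \frac{1}{87}\right) + 1 = - \frac{28}{87} + 1 = \frac{59}{87}$)
$\left(M{\left(2 \right)} + 30082\right) + 6844 = \left(\frac{59}{87} + 30082\right) + 6844 = \frac{2617193}{87} + 6844 = \frac{3212621}{87}$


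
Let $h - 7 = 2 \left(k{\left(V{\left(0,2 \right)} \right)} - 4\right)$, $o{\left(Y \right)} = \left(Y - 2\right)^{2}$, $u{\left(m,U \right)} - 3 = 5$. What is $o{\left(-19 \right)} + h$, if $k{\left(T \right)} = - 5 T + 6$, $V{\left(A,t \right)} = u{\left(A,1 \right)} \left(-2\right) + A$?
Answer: $612$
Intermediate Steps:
$u{\left(m,U \right)} = 8$ ($u{\left(m,U \right)} = 3 + 5 = 8$)
$V{\left(A,t \right)} = -16 + A$ ($V{\left(A,t \right)} = 8 \left(-2\right) + A = -16 + A$)
$o{\left(Y \right)} = \left(-2 + Y\right)^{2}$
$k{\left(T \right)} = 6 - 5 T$
$h = 171$ ($h = 7 + 2 \left(\left(6 - 5 \left(-16 + 0\right)\right) - 4\right) = 7 + 2 \left(\left(6 - -80\right) - 4\right) = 7 + 2 \left(\left(6 + 80\right) - 4\right) = 7 + 2 \left(86 - 4\right) = 7 + 2 \cdot 82 = 7 + 164 = 171$)
$o{\left(-19 \right)} + h = \left(-2 - 19\right)^{2} + 171 = \left(-21\right)^{2} + 171 = 441 + 171 = 612$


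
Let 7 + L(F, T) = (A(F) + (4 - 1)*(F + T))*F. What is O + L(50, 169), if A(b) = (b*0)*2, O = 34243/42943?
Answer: 1410411192/42943 ≈ 32844.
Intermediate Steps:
O = 34243/42943 (O = 34243*(1/42943) = 34243/42943 ≈ 0.79741)
A(b) = 0 (A(b) = 0*2 = 0)
L(F, T) = -7 + F*(3*F + 3*T) (L(F, T) = -7 + (0 + (4 - 1)*(F + T))*F = -7 + (0 + 3*(F + T))*F = -7 + (0 + (3*F + 3*T))*F = -7 + (3*F + 3*T)*F = -7 + F*(3*F + 3*T))
O + L(50, 169) = 34243/42943 + (-7 + 3*50² + 3*50*169) = 34243/42943 + (-7 + 3*2500 + 25350) = 34243/42943 + (-7 + 7500 + 25350) = 34243/42943 + 32843 = 1410411192/42943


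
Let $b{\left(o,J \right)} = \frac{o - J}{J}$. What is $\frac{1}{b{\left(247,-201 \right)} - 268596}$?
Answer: $- \frac{201}{53988244} \approx -3.723 \cdot 10^{-6}$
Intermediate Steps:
$b{\left(o,J \right)} = \frac{o - J}{J}$
$\frac{1}{b{\left(247,-201 \right)} - 268596} = \frac{1}{\frac{247 - -201}{-201} - 268596} = \frac{1}{- \frac{247 + 201}{201} - 268596} = \frac{1}{\left(- \frac{1}{201}\right) 448 - 268596} = \frac{1}{- \frac{448}{201} - 268596} = \frac{1}{- \frac{53988244}{201}} = - \frac{201}{53988244}$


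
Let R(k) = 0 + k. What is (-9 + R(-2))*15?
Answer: -165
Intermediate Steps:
R(k) = k
(-9 + R(-2))*15 = (-9 - 2)*15 = -11*15 = -165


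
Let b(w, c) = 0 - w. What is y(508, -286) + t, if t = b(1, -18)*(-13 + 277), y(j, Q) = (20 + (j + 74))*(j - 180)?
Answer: 197192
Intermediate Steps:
b(w, c) = -w
y(j, Q) = (-180 + j)*(94 + j) (y(j, Q) = (20 + (74 + j))*(-180 + j) = (94 + j)*(-180 + j) = (-180 + j)*(94 + j))
t = -264 (t = (-1*1)*(-13 + 277) = -1*264 = -264)
y(508, -286) + t = (-16920 + 508² - 86*508) - 264 = (-16920 + 258064 - 43688) - 264 = 197456 - 264 = 197192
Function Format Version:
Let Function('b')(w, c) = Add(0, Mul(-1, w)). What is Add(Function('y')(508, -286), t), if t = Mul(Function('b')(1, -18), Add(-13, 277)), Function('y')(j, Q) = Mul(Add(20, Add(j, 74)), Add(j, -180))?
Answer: 197192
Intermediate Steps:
Function('b')(w, c) = Mul(-1, w)
Function('y')(j, Q) = Mul(Add(-180, j), Add(94, j)) (Function('y')(j, Q) = Mul(Add(20, Add(74, j)), Add(-180, j)) = Mul(Add(94, j), Add(-180, j)) = Mul(Add(-180, j), Add(94, j)))
t = -264 (t = Mul(Mul(-1, 1), Add(-13, 277)) = Mul(-1, 264) = -264)
Add(Function('y')(508, -286), t) = Add(Add(-16920, Pow(508, 2), Mul(-86, 508)), -264) = Add(Add(-16920, 258064, -43688), -264) = Add(197456, -264) = 197192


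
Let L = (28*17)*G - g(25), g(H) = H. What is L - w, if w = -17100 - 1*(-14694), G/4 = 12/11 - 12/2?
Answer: -76625/11 ≈ -6965.9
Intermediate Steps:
G = -216/11 (G = 4*(12/11 - 12/2) = 4*(12*(1/11) - 12*½) = 4*(12/11 - 6) = 4*(-54/11) = -216/11 ≈ -19.636)
w = -2406 (w = -17100 + 14694 = -2406)
L = -103091/11 (L = (28*17)*(-216/11) - 1*25 = 476*(-216/11) - 25 = -102816/11 - 25 = -103091/11 ≈ -9371.9)
L - w = -103091/11 - 1*(-2406) = -103091/11 + 2406 = -76625/11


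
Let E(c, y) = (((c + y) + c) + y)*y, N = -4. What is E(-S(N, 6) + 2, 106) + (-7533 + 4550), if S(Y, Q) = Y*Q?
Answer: 25001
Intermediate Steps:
S(Y, Q) = Q*Y
E(c, y) = y*(2*c + 2*y) (E(c, y) = ((y + 2*c) + y)*y = (2*c + 2*y)*y = y*(2*c + 2*y))
E(-S(N, 6) + 2, 106) + (-7533 + 4550) = 2*106*((-6*(-4) + 2) + 106) + (-7533 + 4550) = 2*106*((-1*(-24) + 2) + 106) - 2983 = 2*106*((24 + 2) + 106) - 2983 = 2*106*(26 + 106) - 2983 = 2*106*132 - 2983 = 27984 - 2983 = 25001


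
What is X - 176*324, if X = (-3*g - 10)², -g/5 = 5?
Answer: -52799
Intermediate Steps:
g = -25 (g = -5*5 = -25)
X = 4225 (X = (-3*(-25) - 10)² = (75 - 10)² = 65² = 4225)
X - 176*324 = 4225 - 176*324 = 4225 - 57024 = -52799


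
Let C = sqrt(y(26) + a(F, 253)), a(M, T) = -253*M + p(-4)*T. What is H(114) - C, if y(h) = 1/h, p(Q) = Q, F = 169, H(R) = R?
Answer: 114 - I*sqrt(29587818)/26 ≈ 114.0 - 209.21*I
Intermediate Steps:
a(M, T) = -253*M - 4*T
C = I*sqrt(29587818)/26 (C = sqrt(1/26 + (-253*169 - 4*253)) = sqrt(1/26 + (-42757 - 1012)) = sqrt(1/26 - 43769) = sqrt(-1137993/26) = I*sqrt(29587818)/26 ≈ 209.21*I)
H(114) - C = 114 - I*sqrt(29587818)/26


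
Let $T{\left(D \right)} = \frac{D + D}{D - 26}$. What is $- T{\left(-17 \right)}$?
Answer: $- \frac{34}{43} \approx -0.7907$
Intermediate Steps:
$T{\left(D \right)} = \frac{2 D}{-26 + D}$
$- T{\left(-17 \right)} = - \frac{2 \left(-17\right)}{-26 - 17} = - \frac{2 \left(-17\right)}{-43} = - \frac{2 \left(-17\right) \left(-1\right)}{43} = \left(-1\right) \frac{34}{43} = - \frac{34}{43}$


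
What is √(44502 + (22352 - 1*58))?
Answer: 2*√16699 ≈ 258.45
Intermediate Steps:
√(44502 + (22352 - 1*58)) = √(44502 + (22352 - 58)) = √(44502 + 22294) = √66796 = 2*√16699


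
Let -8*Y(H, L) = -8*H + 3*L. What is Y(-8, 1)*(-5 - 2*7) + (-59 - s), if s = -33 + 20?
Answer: 905/8 ≈ 113.13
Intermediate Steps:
Y(H, L) = H - 3*L/8 (Y(H, L) = -(-8*H + 3*L)/8 = H - 3*L/8)
s = -13
Y(-8, 1)*(-5 - 2*7) + (-59 - s) = (-8 - 3/8*1)*(-5 - 2*7) + (-59 - 1*(-13)) = (-8 - 3/8)*(-5 - 14) + (-59 + 13) = -67/8*(-19) - 46 = 1273/8 - 46 = 905/8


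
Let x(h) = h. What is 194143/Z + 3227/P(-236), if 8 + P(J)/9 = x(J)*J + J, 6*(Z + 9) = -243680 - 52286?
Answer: -145097023951/36933527340 ≈ -3.9286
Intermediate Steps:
Z = -148010/3 (Z = -9 + (-243680 - 52286)/6 = -9 + (⅙)*(-295966) = -9 - 147983/3 = -148010/3 ≈ -49337.)
P(J) = -72 + 9*J + 9*J² (P(J) = -72 + 9*(J*J + J) = -72 + 9*(J² + J) = -72 + 9*(J + J²) = -72 + (9*J + 9*J²) = -72 + 9*J + 9*J²)
194143/Z + 3227/P(-236) = 194143/(-148010/3) + 3227/(-72 + 9*(-236) + 9*(-236)²) = 194143*(-3/148010) + 3227/(-72 - 2124 + 9*55696) = -582429/148010 + 3227/(-72 - 2124 + 501264) = -582429/148010 + 3227/499068 = -145097023951/36933527340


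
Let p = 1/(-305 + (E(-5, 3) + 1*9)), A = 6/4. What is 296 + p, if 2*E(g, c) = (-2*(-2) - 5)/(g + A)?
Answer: 613009/2071 ≈ 296.00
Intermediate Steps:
A = 3/2 (A = 6*(¼) = 3/2 ≈ 1.5000)
E(g, c) = -1/(2*(3/2 + g)) (E(g, c) = ((-2*(-2) - 5)/(g + 3/2))/2 = ((4 - 5)/(3/2 + g))/2 = (-1/(3/2 + g))/2 = -1/(2*(3/2 + g)))
p = -7/2071 (p = 1/(-305 + (-1/(3 + 2*(-5)) + 1*9)) = 1/(-305 + (-1/(3 - 10) + 9)) = 1/(-305 + (-1/(-7) + 9)) = 1/(-305 + (-1*(-⅐) + 9)) = 1/(-305 + (⅐ + 9)) = 1/(-305 + 64/7) = 1/(-2071/7) = -7/2071 ≈ -0.0033800)
296 + p = 296 - 7/2071 = 613009/2071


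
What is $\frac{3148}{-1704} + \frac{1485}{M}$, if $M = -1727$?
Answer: $- \frac{181069}{66882} \approx -2.7073$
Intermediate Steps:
$\frac{3148}{-1704} + \frac{1485}{M} = \frac{3148}{-1704} + \frac{1485}{-1727} = 3148 \left(- \frac{1}{1704}\right) + 1485 \left(- \frac{1}{1727}\right) = - \frac{787}{426} - \frac{135}{157} = - \frac{181069}{66882}$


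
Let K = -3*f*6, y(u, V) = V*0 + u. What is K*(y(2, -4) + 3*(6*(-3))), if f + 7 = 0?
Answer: -6552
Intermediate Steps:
f = -7 (f = -7 + 0 = -7)
y(u, V) = u (y(u, V) = 0 + u = u)
K = 126 (K = -3*(-7)*6 = 21*6 = 126)
K*(y(2, -4) + 3*(6*(-3))) = 126*(2 + 3*(6*(-3))) = 126*(2 + 3*(-18)) = 126*(2 - 54) = 126*(-52) = -6552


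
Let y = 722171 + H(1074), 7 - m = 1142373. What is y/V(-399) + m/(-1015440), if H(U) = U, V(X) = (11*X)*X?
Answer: 455822634671/296374949640 ≈ 1.5380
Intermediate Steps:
m = -1142366 (m = 7 - 1*1142373 = 7 - 1142373 = -1142366)
V(X) = 11*X²
y = 723245 (y = 722171 + 1074 = 723245)
y/V(-399) + m/(-1015440) = 723245/((11*(-399)²)) - 1142366/(-1015440) = 723245/((11*159201)) - 1142366*(-1/1015440) = 723245/1751211 + 571183/507720 = 455822634671/296374949640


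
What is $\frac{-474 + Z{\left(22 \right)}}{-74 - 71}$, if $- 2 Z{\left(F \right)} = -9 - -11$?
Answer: $\frac{95}{29} \approx 3.2759$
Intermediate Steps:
$Z{\left(F \right)} = -1$ ($Z{\left(F \right)} = - \frac{-9 - -11}{2} = - \frac{-9 + 11}{2} = \left(- \frac{1}{2}\right) 2 = -1$)
$\frac{-474 + Z{\left(22 \right)}}{-74 - 71} = \frac{-474 - 1}{-74 - 71} = - \frac{475}{-145} = \left(-475\right) \left(- \frac{1}{145}\right) = \frac{95}{29}$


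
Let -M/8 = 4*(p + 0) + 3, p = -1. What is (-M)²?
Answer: 64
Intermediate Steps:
M = 8 (M = -8*(4*(-1 + 0) + 3) = -8*(4*(-1) + 3) = -8*(-4 + 3) = -8*(-1) = 8)
(-M)² = (-1*8)² = (-8)² = 64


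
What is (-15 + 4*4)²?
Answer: 1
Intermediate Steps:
(-15 + 4*4)² = (-15 + 16)² = 1² = 1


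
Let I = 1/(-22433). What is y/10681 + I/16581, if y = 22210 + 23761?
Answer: 17099445461702/3972921561213 ≈ 4.3040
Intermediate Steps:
I = -1/22433 ≈ -4.4577e-5
y = 45971
y/10681 + I/16581 = 45971/10681 - 1/22433/16581 = 45971*(1/10681) - 1/22433*1/16581 = 45971/10681 - 1/371961573 = 17099445461702/3972921561213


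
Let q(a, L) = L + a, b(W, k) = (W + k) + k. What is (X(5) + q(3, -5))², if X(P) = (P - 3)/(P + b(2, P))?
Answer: 1024/289 ≈ 3.5433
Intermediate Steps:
b(W, k) = W + 2*k
X(P) = (-3 + P)/(2 + 3*P) (X(P) = (P - 3)/(P + (2 + 2*P)) = (-3 + P)/(2 + 3*P))
(X(5) + q(3, -5))² = ((-3 + 5)/(2 + 3*5) + (-5 + 3))² = (2/(2 + 15) - 2)² = (2/17 - 2)² = (-32/17)² = 1024/289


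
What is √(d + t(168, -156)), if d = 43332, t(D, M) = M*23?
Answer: 24*√69 ≈ 199.36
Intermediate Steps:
t(D, M) = 23*M
√(d + t(168, -156)) = √(43332 + 23*(-156)) = √(43332 - 3588) = √39744 = 24*√69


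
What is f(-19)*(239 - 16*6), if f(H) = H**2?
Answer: 51623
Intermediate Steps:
f(-19)*(239 - 16*6) = (-19)**2*(239 - 16*6) = 361*(239 - 96) = 361*143 = 51623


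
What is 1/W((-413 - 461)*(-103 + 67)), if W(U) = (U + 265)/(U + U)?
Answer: 62928/31729 ≈ 1.9833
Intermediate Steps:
W(U) = (265 + U)/(2*U) (W(U) = (265 + U)/((2*U)) = (265 + U)*(1/(2*U)) = (265 + U)/(2*U))
1/W((-413 - 461)*(-103 + 67)) = 1/((265 + (-413 - 461)*(-103 + 67))/(2*(((-413 - 461)*(-103 + 67))))) = 1/((265 - 874*(-36))/(2*((-874*(-36))))) = 1/((½)*(265 + 31464)/31464) = 1/((½)*(1/31464)*31729) = 1/(31729/62928) = 62928/31729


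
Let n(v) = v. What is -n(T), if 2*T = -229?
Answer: 229/2 ≈ 114.50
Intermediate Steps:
T = -229/2 (T = (½)*(-229) = -229/2 ≈ -114.50)
-n(T) = -1*(-229/2) = 229/2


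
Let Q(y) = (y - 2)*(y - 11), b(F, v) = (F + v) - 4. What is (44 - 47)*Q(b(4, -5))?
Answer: -336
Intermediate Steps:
b(F, v) = -4 + F + v
Q(y) = (-11 + y)*(-2 + y) (Q(y) = (-2 + y)*(-11 + y) = (-11 + y)*(-2 + y))
(44 - 47)*Q(b(4, -5)) = (44 - 47)*(22 + (-4 + 4 - 5)**2 - 13*(-4 + 4 - 5)) = -3*(22 + (-5)**2 - 13*(-5)) = -3*(22 + 25 + 65) = -3*112 = -336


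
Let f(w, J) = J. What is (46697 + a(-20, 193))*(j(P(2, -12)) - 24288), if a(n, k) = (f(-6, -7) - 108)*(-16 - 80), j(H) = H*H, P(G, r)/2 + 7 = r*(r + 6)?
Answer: -426560956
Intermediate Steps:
P(G, r) = -14 + 2*r*(6 + r) (P(G, r) = -14 + 2*(r*(r + 6)) = -14 + 2*(r*(6 + r)) = -14 + 2*r*(6 + r))
j(H) = H²
a(n, k) = 11040 (a(n, k) = (-7 - 108)*(-16 - 80) = -115*(-96) = 11040)
(46697 + a(-20, 193))*(j(P(2, -12)) - 24288) = (46697 + 11040)*((-14 + 2*(-12)² + 12*(-12))² - 24288) = 57737*((-14 + 2*144 - 144)² - 24288) = 57737*((-14 + 288 - 144)² - 24288) = 57737*(130² - 24288) = 57737*(16900 - 24288) = 57737*(-7388) = -426560956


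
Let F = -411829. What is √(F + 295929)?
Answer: 10*I*√1159 ≈ 340.44*I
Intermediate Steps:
√(F + 295929) = √(-411829 + 295929) = √(-115900) = 10*I*√1159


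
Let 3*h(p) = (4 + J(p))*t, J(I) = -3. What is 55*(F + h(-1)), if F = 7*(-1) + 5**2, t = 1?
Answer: 3025/3 ≈ 1008.3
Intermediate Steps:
F = 18 (F = -7 + 25 = 18)
h(p) = 1/3 (h(p) = ((4 - 3)*1)/3 = (1*1)/3 = (1/3)*1 = 1/3)
55*(F + h(-1)) = 55*(18 + 1/3) = 55*(55/3) = 3025/3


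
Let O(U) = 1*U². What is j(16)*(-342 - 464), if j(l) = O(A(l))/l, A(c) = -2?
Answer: -403/2 ≈ -201.50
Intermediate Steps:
O(U) = U²
j(l) = 4/l (j(l) = (-2)²/l = 4/l)
j(16)*(-342 - 464) = (4/16)*(-342 - 464) = (4*(1/16))*(-806) = (¼)*(-806) = -403/2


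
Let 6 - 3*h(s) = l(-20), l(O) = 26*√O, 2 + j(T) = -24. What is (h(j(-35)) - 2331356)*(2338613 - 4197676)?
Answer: 4334133961302 + 96671276*I*√5/3 ≈ 4.3341e+12 + 7.2055e+7*I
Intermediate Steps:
j(T) = -26 (j(T) = -2 - 24 = -26)
h(s) = 2 - 52*I*√5/3 (h(s) = 2 - 26*√(-20)/3 = 2 - 26*2*I*√5/3 = 2 - 52*I*√5/3)
(h(j(-35)) - 2331356)*(2338613 - 4197676) = ((2 - 52*I*√5/3) - 2331356)*(2338613 - 4197676) = (-2331354 - 52*I*√5/3)*(-1859063) = 4334133961302 + 96671276*I*√5/3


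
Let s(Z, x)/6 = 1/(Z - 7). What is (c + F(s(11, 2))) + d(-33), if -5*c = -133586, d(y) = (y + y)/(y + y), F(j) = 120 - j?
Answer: 268367/10 ≈ 26837.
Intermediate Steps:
s(Z, x) = 6/(-7 + Z) (s(Z, x) = 6/(Z - 7) = 6/(-7 + Z))
d(y) = 1 (d(y) = (2*y)/((2*y)) = (2*y)*(1/(2*y)) = 1)
c = 133586/5 (c = -1/5*(-133586) = 133586/5 ≈ 26717.)
(c + F(s(11, 2))) + d(-33) = (133586/5 + (120 - 6/(-7 + 11))) + 1 = (133586/5 + (120 - 6/4)) + 1 = (133586/5 + (120 - 1*3/2)) + 1 = (133586/5 + (120 - 3/2)) + 1 = (133586/5 + 237/2) + 1 = 268357/10 + 1 = 268367/10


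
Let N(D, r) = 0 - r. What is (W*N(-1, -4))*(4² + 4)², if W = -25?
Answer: -40000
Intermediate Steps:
N(D, r) = -r
(W*N(-1, -4))*(4² + 4)² = (-(-25)*(-4))*(4² + 4)² = (-25*4)*(16 + 4)² = -100*20² = -100*400 = -40000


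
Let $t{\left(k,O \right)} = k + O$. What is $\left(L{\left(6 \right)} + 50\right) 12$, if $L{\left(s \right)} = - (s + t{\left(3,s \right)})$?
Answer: $420$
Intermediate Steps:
$t{\left(k,O \right)} = O + k$
$L{\left(s \right)} = -3 - 2 s$ ($L{\left(s \right)} = - (s + \left(s + 3\right)) = - (s + \left(3 + s\right)) = - (3 + 2 s) = -3 - 2 s$)
$\left(L{\left(6 \right)} + 50\right) 12 = \left(\left(-3 - 12\right) + 50\right) 12 = \left(-15 + 50\right) 12 = 35 \cdot 12 = 420$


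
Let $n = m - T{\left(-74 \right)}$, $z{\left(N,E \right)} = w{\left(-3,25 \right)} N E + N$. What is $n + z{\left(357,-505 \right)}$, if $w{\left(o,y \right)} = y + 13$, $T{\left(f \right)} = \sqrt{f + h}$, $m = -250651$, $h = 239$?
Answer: $-7101124 - \sqrt{165} \approx -7.1011 \cdot 10^{6}$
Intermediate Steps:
$T{\left(f \right)} = \sqrt{239 + f}$ ($T{\left(f \right)} = \sqrt{f + 239} = \sqrt{239 + f}$)
$w{\left(o,y \right)} = 13 + y$
$z{\left(N,E \right)} = N + 38 E N$ ($z{\left(N,E \right)} = \left(13 + 25\right) N E + N = 38 N E + N = 38 E N + N = N + 38 E N$)
$n = -250651 - \sqrt{165}$ ($n = -250651 - \sqrt{239 - 74} = -250651 - \sqrt{165} \approx -2.5066 \cdot 10^{5}$)
$n + z{\left(357,-505 \right)} = \left(-250651 - \sqrt{165}\right) + 357 \left(1 + 38 \left(-505\right)\right) = \left(-250651 - \sqrt{165}\right) + 357 \left(1 - 19190\right) = \left(-250651 - \sqrt{165}\right) + 357 \left(-19189\right) = \left(-250651 - \sqrt{165}\right) - 6850473 = -7101124 - \sqrt{165}$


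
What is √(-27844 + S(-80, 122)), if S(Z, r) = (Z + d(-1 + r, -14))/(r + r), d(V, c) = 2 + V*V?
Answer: I*√413541753/122 ≈ 166.69*I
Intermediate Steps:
d(V, c) = 2 + V²
S(Z, r) = (2 + Z + (-1 + r)²)/(2*r) (S(Z, r) = (Z + (2 + (-1 + r)²))/(r + r) = (2 + Z + (-1 + r)²)/((2*r)) = (2 + Z + (-1 + r)²)*(1/(2*r)) = (2 + Z + (-1 + r)²)/(2*r))
√(-27844 + S(-80, 122)) = √(-27844 + (½)*(2 - 80 + (-1 + 122)²)/122) = √(-27844 + (½)*(1/122)*(2 - 80 + 121²)) = √(-27844 + (½)*(1/122)*(2 - 80 + 14641)) = √(-27844 + (½)*(1/122)*14563) = √(-27844 + 14563/244) = √(-6779373/244) = I*√413541753/122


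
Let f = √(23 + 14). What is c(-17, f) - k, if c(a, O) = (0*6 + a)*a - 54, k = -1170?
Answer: 1405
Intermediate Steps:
f = √37 ≈ 6.0828
c(a, O) = -54 + a² (c(a, O) = (0 + a)*a - 54 = a*a - 54 = a² - 54 = -54 + a²)
c(-17, f) - k = (-54 + (-17)²) - 1*(-1170) = (-54 + 289) + 1170 = 235 + 1170 = 1405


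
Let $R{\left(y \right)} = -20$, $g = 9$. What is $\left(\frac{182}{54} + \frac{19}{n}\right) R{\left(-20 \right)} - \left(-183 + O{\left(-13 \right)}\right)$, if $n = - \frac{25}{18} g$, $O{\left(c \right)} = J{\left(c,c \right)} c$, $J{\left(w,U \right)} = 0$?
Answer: $\frac{19709}{135} \approx 145.99$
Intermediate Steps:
$O{\left(c \right)} = 0$ ($O{\left(c \right)} = 0 c = 0$)
$n = - \frac{25}{2}$ ($n = - \frac{25}{18} \cdot 9 = \left(-25\right) \frac{1}{18} \cdot 9 = \left(- \frac{25}{18}\right) 9 = - \frac{25}{2} \approx -12.5$)
$\left(\frac{182}{54} + \frac{19}{n}\right) R{\left(-20 \right)} - \left(-183 + O{\left(-13 \right)}\right) = \left(\frac{182}{54} + \frac{19}{- \frac{25}{2}}\right) \left(-20\right) + \left(183 - 0\right) = \left(182 \cdot \frac{1}{54} + 19 \left(- \frac{2}{25}\right)\right) \left(-20\right) + \left(183 + 0\right) = \left(\frac{91}{27} - \frac{38}{25}\right) \left(-20\right) + 183 = \frac{1249}{675} \left(-20\right) + 183 = - \frac{4996}{135} + 183 = \frac{19709}{135}$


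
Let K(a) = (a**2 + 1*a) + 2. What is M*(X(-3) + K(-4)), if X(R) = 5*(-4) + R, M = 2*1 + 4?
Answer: -54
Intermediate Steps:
M = 6 (M = 2 + 4 = 6)
K(a) = 2 + a + a**2 (K(a) = (a**2 + a) + 2 = (a + a**2) + 2 = 2 + a + a**2)
X(R) = -20 + R
M*(X(-3) + K(-4)) = 6*((-20 - 3) + (2 - 4 + (-4)**2)) = 6*(-23 + (2 - 4 + 16)) = 6*(-23 + 14) = 6*(-9) = -54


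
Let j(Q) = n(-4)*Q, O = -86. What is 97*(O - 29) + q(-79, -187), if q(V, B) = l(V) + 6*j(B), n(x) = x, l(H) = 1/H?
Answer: -526694/79 ≈ -6667.0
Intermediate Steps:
j(Q) = -4*Q
q(V, B) = 1/V - 24*B (q(V, B) = 1/V + 6*(-4*B) = 1/V - 24*B)
97*(O - 29) + q(-79, -187) = 97*(-86 - 29) + (1/(-79) - 24*(-187)) = 97*(-115) + (-1/79 + 4488) = -11155 + 354551/79 = -526694/79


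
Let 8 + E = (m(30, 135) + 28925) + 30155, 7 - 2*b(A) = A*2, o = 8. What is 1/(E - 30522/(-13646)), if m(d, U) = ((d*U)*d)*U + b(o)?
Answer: 13646/224634580627 ≈ 6.0748e-8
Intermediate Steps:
b(A) = 7/2 - A (b(A) = 7/2 - A*2/2 = 7/2 - A)
m(d, U) = -9/2 + U²*d² (m(d, U) = ((d*U)*d)*U + (7/2 - 1*8) = ((U*d)*d)*U + (7/2 - 8) = (U*d²)*U - 9/2 = U²*d² - 9/2 = -9/2 + U²*d²)
E = 32923135/2 (E = -8 + (((-9/2 + 135²*30²) + 28925) + 30155) = -8 + (((-9/2 + 18225*900) + 28925) + 30155) = -8 + (((-9/2 + 16402500) + 28925) + 30155) = -8 + ((32804991/2 + 28925) + 30155) = -8 + (32862841/2 + 30155) = -8 + 32923151/2 = 32923135/2 ≈ 1.6462e+7)
1/(E - 30522/(-13646)) = 1/(32923135/2 - 30522/(-13646)) = 1/(32923135/2 - 30522*(-1/13646)) = 1/(32923135/2 + 15261/6823) = 1/(224634580627/13646) = 13646/224634580627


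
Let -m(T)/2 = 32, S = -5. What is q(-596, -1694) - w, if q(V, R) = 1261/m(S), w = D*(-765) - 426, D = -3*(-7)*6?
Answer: 6194963/64 ≈ 96796.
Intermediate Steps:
D = 126 (D = 21*6 = 126)
m(T) = -64 (m(T) = -2*32 = -64)
w = -96816 (w = 126*(-765) - 426 = -96390 - 426 = -96816)
q(V, R) = -1261/64 (q(V, R) = 1261/(-64) = 1261*(-1/64) = -1261/64)
q(-596, -1694) - w = -1261/64 - 1*(-96816) = -1261/64 + 96816 = 6194963/64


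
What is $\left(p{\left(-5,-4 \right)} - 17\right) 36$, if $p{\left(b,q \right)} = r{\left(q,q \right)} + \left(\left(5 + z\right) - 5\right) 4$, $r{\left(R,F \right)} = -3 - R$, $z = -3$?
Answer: $-1008$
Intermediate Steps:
$p{\left(b,q \right)} = -15 - q$ ($p{\left(b,q \right)} = \left(-3 - q\right) + \left(\left(5 - 3\right) - 5\right) 4 = \left(-3 - q\right) + \left(2 - 5\right) 4 = \left(-3 - q\right) - 12 = -15 - q$)
$\left(p{\left(-5,-4 \right)} - 17\right) 36 = \left(\left(-15 - -4\right) - 17\right) 36 = \left(\left(-15 + 4\right) - 17\right) 36 = \left(-11 - 17\right) 36 = \left(-28\right) 36 = -1008$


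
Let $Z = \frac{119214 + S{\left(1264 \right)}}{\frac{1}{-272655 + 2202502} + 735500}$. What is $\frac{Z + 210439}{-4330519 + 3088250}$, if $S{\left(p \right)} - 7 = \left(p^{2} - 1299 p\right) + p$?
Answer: $- \frac{5856819278628754}{34574111473377819} \approx -0.1694$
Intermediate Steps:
$S{\left(p \right)} = 7 + p^{2} - 1298 p$ ($S{\left(p \right)} = 7 + \left(\left(p^{2} - 1299 p\right) + p\right) = 7 + \left(p^{2} - 1298 p\right) = 7 + p^{2} - 1298 p$)
$Z = \frac{2885121265}{27831420951}$ ($Z = \frac{119214 + \left(7 + 1264^{2} - 1640672\right)}{\frac{1}{-272655 + 2202502} + 735500} = \frac{119214 + \left(7 + 1597696 - 1640672\right)}{\frac{1}{1929847} + 735500} = \frac{119214 - 42969}{\frac{1}{1929847} + 735500} = \frac{76245}{\frac{1419402468501}{1929847}} = 76245 \cdot \frac{1929847}{1419402468501} = \frac{2885121265}{27831420951} \approx 0.10366$)
$\frac{Z + 210439}{-4330519 + 3088250} = \frac{\frac{2885121265}{27831420951} + 210439}{-4330519 + 3088250} = \frac{5856819278628754}{27831420951 \left(-1242269\right)} = \frac{5856819278628754}{27831420951} \left(- \frac{1}{1242269}\right) = - \frac{5856819278628754}{34574111473377819}$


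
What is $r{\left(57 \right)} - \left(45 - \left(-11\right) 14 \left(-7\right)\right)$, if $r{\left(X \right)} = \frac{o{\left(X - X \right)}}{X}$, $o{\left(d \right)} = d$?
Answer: $1033$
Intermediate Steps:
$r{\left(X \right)} = 0$ ($r{\left(X \right)} = \frac{X - X}{X} = \frac{0}{X} = 0$)
$r{\left(57 \right)} - \left(45 - \left(-11\right) 14 \left(-7\right)\right) = 0 - \left(45 - \left(-11\right) 14 \left(-7\right)\right) = 0 - \left(45 - \left(-154\right) \left(-7\right)\right) = 0 - \left(45 - 1078\right) = 0 - -1033 = 0 + 1033 = 1033$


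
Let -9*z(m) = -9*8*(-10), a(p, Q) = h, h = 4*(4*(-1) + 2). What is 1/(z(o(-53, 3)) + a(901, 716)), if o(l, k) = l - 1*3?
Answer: -1/88 ≈ -0.011364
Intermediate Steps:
o(l, k) = -3 + l (o(l, k) = l - 3 = -3 + l)
h = -8 (h = 4*(-4 + 2) = 4*(-2) = -8)
a(p, Q) = -8
z(m) = -80 (z(m) = -(-9*8)*(-10)/9 = -(-8)*(-10) = -⅑*720 = -80)
1/(z(o(-53, 3)) + a(901, 716)) = 1/(-80 - 8) = 1/(-88) = -1/88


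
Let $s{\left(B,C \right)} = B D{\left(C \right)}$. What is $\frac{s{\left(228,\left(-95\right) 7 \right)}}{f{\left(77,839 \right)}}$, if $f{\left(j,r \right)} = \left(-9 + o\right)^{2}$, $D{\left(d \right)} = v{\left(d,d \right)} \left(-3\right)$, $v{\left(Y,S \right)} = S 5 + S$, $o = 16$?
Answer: $\frac{389880}{7} \approx 55697.0$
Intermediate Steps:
$v{\left(Y,S \right)} = 6 S$ ($v{\left(Y,S \right)} = 5 S + S = 6 S$)
$D{\left(d \right)} = - 18 d$ ($D{\left(d \right)} = 6 d \left(-3\right) = - 18 d$)
$f{\left(j,r \right)} = 49$ ($f{\left(j,r \right)} = \left(-9 + 16\right)^{2} = 7^{2} = 49$)
$s{\left(B,C \right)} = - 18 B C$ ($s{\left(B,C \right)} = B \left(- 18 C\right) = - 18 B C$)
$\frac{s{\left(228,\left(-95\right) 7 \right)}}{f{\left(77,839 \right)}} = \frac{\left(-18\right) 228 \left(\left(-95\right) 7\right)}{49} = \left(-18\right) 228 \left(-665\right) \frac{1}{49} = 2729160 \cdot \frac{1}{49} = \frac{389880}{7}$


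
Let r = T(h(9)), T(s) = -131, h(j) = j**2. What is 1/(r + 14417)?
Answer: 1/14286 ≈ 6.9999e-5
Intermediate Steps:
r = -131
1/(r + 14417) = 1/(-131 + 14417) = 1/14286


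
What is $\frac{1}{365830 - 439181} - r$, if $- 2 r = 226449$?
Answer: $\frac{16610260597}{146702} \approx 1.1322 \cdot 10^{5}$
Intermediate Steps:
$r = - \frac{226449}{2}$ ($r = \left(- \frac{1}{2}\right) 226449 = - \frac{226449}{2} \approx -1.1322 \cdot 10^{5}$)
$\frac{1}{365830 - 439181} - r = \frac{1}{365830 - 439181} - - \frac{226449}{2} = \frac{1}{-73351} + \frac{226449}{2} = - \frac{1}{73351} + \frac{226449}{2} = \frac{16610260597}{146702}$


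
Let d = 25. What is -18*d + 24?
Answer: -426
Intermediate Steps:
-18*d + 24 = -18*25 + 24 = -450 + 24 = -426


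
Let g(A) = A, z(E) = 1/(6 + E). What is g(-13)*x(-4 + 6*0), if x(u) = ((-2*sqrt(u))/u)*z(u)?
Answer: -13*I/2 ≈ -6.5*I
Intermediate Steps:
x(u) = -2/(sqrt(u)*(6 + u)) (x(u) = ((-2*sqrt(u))/u)/(6 + u) = (-2/sqrt(u))/(6 + u) = -2/(sqrt(u)*(6 + u)))
g(-13)*x(-4 + 6*0) = -(-26)/(sqrt(-4 + 6*0)*(6 + (-4 + 6*0))) = -(-26)/(sqrt(-4 + 0)*(6 + (-4 + 0))) = -(-26)/(sqrt(-4)*(6 - 4)) = -(-26)*(-I/2)/2 = -13*I/2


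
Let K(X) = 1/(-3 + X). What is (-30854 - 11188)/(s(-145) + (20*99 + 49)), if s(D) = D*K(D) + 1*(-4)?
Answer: -68376/3295 ≈ -20.751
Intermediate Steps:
s(D) = -4 + D/(-3 + D) (s(D) = D/(-3 + D) + 1*(-4) = D/(-3 + D) - 4 = -4 + D/(-3 + D))
(-30854 - 11188)/(s(-145) + (20*99 + 49)) = (-30854 - 11188)/(3*(4 - 1*(-145))/(-3 - 145) + (20*99 + 49)) = -42042/(3*(4 + 145)/(-148) + (1980 + 49)) = -42042/(3*(-1/148)*149 + 2029) = -42042/(-447/148 + 2029) = -42042/299845/148 = -42042*148/299845 = -68376/3295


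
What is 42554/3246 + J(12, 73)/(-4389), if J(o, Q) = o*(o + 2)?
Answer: 4433909/339207 ≈ 13.071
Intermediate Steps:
J(o, Q) = o*(2 + o)
42554/3246 + J(12, 73)/(-4389) = 42554/3246 + (12*(2 + 12))/(-4389) = 42554*(1/3246) + (12*14)*(-1/4389) = 21277/1623 + 168*(-1/4389) = 21277/1623 - 8/209 = 4433909/339207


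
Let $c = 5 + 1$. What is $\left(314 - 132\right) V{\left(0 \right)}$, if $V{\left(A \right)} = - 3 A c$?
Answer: $0$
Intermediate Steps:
$c = 6$
$V{\left(A \right)} = - 18 A$ ($V{\left(A \right)} = - 3 A 6 = - 18 A$)
$\left(314 - 132\right) V{\left(0 \right)} = \left(314 - 132\right) \left(\left(-18\right) 0\right) = 182 \cdot 0 = 0$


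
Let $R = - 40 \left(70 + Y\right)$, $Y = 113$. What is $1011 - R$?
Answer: $8331$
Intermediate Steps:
$R = -7320$ ($R = - 40 \left(70 + 113\right) = \left(-40\right) 183 = -7320$)
$1011 - R = 1011 - -7320 = 1011 + 7320 = 8331$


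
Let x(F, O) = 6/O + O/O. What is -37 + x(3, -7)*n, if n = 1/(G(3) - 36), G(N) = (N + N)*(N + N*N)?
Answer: -9323/252 ≈ -36.996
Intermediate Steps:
x(F, O) = 1 + 6/O (x(F, O) = 6/O + 1 = 1 + 6/O)
G(N) = 2*N*(N + N**2) (G(N) = (2*N)*(N + N**2) = 2*N*(N + N**2))
n = 1/36 (n = 1/(2*3**2*(1 + 3) - 36) = 1/(2*9*4 - 36) = 1/(72 - 36) = 1/36 ≈ 0.027778)
-37 + x(3, -7)*n = -37 + ((6 - 7)/(-7))*(1/36) = -37 - 1/7*(-1)*(1/36) = -37 + (1/7)*(1/36) = -37 + 1/252 = -9323/252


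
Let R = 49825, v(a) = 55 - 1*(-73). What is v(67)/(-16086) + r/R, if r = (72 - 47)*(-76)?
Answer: -738820/16029699 ≈ -0.046091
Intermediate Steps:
v(a) = 128 (v(a) = 55 + 73 = 128)
r = -1900 (r = 25*(-76) = -1900)
v(67)/(-16086) + r/R = 128/(-16086) - 1900/49825 = 128*(-1/16086) - 1900*1/49825 = -64/8043 - 76/1993 = -738820/16029699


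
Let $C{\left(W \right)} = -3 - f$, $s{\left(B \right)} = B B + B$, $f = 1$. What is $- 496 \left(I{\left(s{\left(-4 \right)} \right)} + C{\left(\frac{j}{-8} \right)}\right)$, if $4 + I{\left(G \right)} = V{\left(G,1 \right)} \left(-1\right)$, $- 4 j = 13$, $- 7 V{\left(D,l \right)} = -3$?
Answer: $\frac{29264}{7} \approx 4180.6$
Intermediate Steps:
$V{\left(D,l \right)} = \frac{3}{7}$ ($V{\left(D,l \right)} = \left(- \frac{1}{7}\right) \left(-3\right) = \frac{3}{7}$)
$j = - \frac{13}{4}$ ($j = \left(- \frac{1}{4}\right) 13 = - \frac{13}{4} \approx -3.25$)
$s{\left(B \right)} = B + B^{2}$ ($s{\left(B \right)} = B^{2} + B = B + B^{2}$)
$I{\left(G \right)} = - \frac{31}{7}$ ($I{\left(G \right)} = -4 + \frac{3}{7} \left(-1\right) = -4 - \frac{3}{7} = - \frac{31}{7}$)
$C{\left(W \right)} = -4$ ($C{\left(W \right)} = -3 - 1 = -4$)
$- 496 \left(I{\left(s{\left(-4 \right)} \right)} + C{\left(\frac{j}{-8} \right)}\right) = - 496 \left(- \frac{31}{7} - 4\right) = \left(-496\right) \left(- \frac{59}{7}\right) = \frac{29264}{7}$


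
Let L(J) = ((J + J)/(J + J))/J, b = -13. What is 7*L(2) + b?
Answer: -19/2 ≈ -9.5000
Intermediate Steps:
L(J) = 1/J (L(J) = ((2*J)/((2*J)))/J = ((2*J)*(1/(2*J)))/J = 1/J)
7*L(2) + b = 7/2 - 13 = -19/2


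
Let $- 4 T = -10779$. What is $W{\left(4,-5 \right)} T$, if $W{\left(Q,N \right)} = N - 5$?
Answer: $- \frac{53895}{2} \approx -26948.0$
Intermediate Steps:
$W{\left(Q,N \right)} = -5 + N$
$T = \frac{10779}{4}$ ($T = \left(- \frac{1}{4}\right) \left(-10779\right) = \frac{10779}{4} \approx 2694.8$)
$W{\left(4,-5 \right)} T = \left(-5 - 5\right) \frac{10779}{4} = \left(-10\right) \frac{10779}{4} = - \frac{53895}{2}$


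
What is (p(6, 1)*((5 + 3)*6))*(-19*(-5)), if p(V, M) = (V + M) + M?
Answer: 36480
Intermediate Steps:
p(V, M) = V + 2*M (p(V, M) = (M + V) + M = V + 2*M)
(p(6, 1)*((5 + 3)*6))*(-19*(-5)) = ((6 + 2*1)*((5 + 3)*6))*(-19*(-5)) = ((6 + 2)*(8*6))*95 = (8*48)*95 = 384*95 = 36480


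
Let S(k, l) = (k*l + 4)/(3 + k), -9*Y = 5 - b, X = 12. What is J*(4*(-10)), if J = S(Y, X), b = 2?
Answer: 0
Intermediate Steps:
Y = -⅓ (Y = -(5 - 1*2)/9 = -(5 - 2)/9 = -⅑*3 = -⅓ ≈ -0.33333)
S(k, l) = (4 + k*l)/(3 + k)
J = 0 (J = (4 - ⅓*12)/(3 - ⅓) = (4 - 4)/(8/3) = (3/8)*0 = 0)
J*(4*(-10)) = 0*(4*(-10)) = 0*(-40) = 0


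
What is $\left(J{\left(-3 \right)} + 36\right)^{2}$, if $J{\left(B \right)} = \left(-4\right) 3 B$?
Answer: $5184$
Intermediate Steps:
$J{\left(B \right)} = - 12 B$
$\left(J{\left(-3 \right)} + 36\right)^{2} = \left(\left(-12\right) \left(-3\right) + 36\right)^{2} = \left(36 + 36\right)^{2} = 72^{2} = 5184$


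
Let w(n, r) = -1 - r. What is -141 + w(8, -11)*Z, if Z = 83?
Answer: 689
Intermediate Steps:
-141 + w(8, -11)*Z = -141 + (-1 - 1*(-11))*83 = -141 + (-1 + 11)*83 = -141 + 10*83 = -141 + 830 = 689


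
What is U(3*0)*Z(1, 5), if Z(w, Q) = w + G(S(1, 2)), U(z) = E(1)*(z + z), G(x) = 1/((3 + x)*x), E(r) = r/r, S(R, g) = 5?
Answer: 0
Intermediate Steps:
E(r) = 1
G(x) = 1/(x*(3 + x))
U(z) = 2*z (U(z) = 1*(z + z) = 1*(2*z) = 2*z)
Z(w, Q) = 1/40 + w (Z(w, Q) = w + 1/(5*(3 + 5)) = w + (1/5)/8 = w + (1/5)*(1/8) = w + 1/40 = 1/40 + w)
U(3*0)*Z(1, 5) = (2*(3*0))*(1/40 + 1) = (2*0)*(41/40) = 0*(41/40) = 0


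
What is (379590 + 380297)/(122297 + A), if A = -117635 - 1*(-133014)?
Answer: 759887/137676 ≈ 5.5194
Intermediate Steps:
A = 15379 (A = -117635 + 133014 = 15379)
(379590 + 380297)/(122297 + A) = (379590 + 380297)/(122297 + 15379) = 759887/137676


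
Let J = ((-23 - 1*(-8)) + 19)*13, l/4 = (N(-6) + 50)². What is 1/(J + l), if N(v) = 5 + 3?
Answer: 1/13508 ≈ 7.4030e-5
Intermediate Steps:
N(v) = 8
l = 13456 (l = 4*(8 + 50)² = 4*58² = 4*3364 = 13456)
J = 52 (J = ((-23 + 8) + 19)*13 = (-15 + 19)*13 = 4*13 = 52)
1/(J + l) = 1/(52 + 13456) = 1/13508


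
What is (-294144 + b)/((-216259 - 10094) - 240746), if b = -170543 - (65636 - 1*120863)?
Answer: 409460/467099 ≈ 0.87660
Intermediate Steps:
b = -115316 (b = -170543 - (65636 - 120863) = -170543 - 1*(-55227) = -170543 + 55227 = -115316)
(-294144 + b)/((-216259 - 10094) - 240746) = (-294144 - 115316)/((-216259 - 10094) - 240746) = -409460/(-226353 - 240746) = -409460/(-467099) = -409460*(-1/467099) = 409460/467099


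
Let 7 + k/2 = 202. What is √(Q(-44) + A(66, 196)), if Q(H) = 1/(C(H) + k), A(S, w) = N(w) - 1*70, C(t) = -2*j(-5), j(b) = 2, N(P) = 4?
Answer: 5*I*√393334/386 ≈ 8.1239*I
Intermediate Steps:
k = 390 (k = -14 + 2*202 = -14 + 404 = 390)
C(t) = -4 (C(t) = -2*2 = -4)
A(S, w) = -66 (A(S, w) = 4 - 1*70 = 4 - 70 = -66)
Q(H) = 1/386 (Q(H) = 1/(-4 + 390) = 1/386)
√(Q(-44) + A(66, 196)) = √(1/386 - 66) = √(-25475/386) = 5*I*√393334/386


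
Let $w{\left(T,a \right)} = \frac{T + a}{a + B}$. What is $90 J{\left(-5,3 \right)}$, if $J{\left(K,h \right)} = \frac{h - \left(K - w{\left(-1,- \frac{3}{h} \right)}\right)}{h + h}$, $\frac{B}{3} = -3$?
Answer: $123$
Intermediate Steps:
$B = -9$ ($B = 3 \left(-3\right) = -9$)
$w{\left(T,a \right)} = \frac{T + a}{-9 + a}$ ($w{\left(T,a \right)} = \frac{T + a}{a - 9} = \frac{T + a}{-9 + a}$)
$J{\left(K,h \right)} = \frac{h - K + \frac{-1 - \frac{3}{h}}{-9 - \frac{3}{h}}}{2 h}$ ($J{\left(K,h \right)} = \frac{h - \left(K - \frac{-1 - \frac{3}{h}}{-9 - \frac{3}{h}}\right)}{h + h} = \frac{h - K + \frac{-1 - \frac{3}{h}}{-9 - \frac{3}{h}}}{2 h}$)
$90 J{\left(-5,3 \right)} = 90 \frac{3 + 3 + 3 \left(1 + 3 \cdot 3\right) \left(3 - -5\right)}{6 \cdot 3 \left(1 + 3 \cdot 3\right)} = 90 \cdot \frac{1}{6} \cdot \frac{1}{3} \frac{1}{1 + 9} \left(3 + 3 + 3 \left(1 + 9\right) \left(3 + 5\right)\right) = 90 \cdot \frac{1}{6} \cdot \frac{1}{3} \cdot \frac{1}{10} \left(3 + 3 + 3 \cdot 10 \cdot 8\right) = 90 \cdot \frac{1}{6} \cdot \frac{1}{3} \cdot \frac{1}{10} \left(3 + 3 + 240\right) = 90 \cdot \frac{1}{6} \cdot \frac{1}{3} \cdot \frac{1}{10} \cdot 246 = 90 \cdot \frac{41}{30} = 123$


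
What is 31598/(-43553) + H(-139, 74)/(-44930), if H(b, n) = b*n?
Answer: -485855991/978418145 ≈ -0.49657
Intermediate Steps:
31598/(-43553) + H(-139, 74)/(-44930) = 31598/(-43553) - 139*74/(-44930) = 31598*(-1/43553) - 10286*(-1/44930) = -31598/43553 + 5143/22465 = -485855991/978418145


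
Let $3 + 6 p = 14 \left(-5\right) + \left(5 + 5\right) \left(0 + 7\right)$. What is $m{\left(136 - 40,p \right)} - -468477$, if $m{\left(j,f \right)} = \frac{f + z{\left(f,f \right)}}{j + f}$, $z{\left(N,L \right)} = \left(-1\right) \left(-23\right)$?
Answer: $\frac{89479152}{191} \approx 4.6848 \cdot 10^{5}$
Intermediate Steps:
$z{\left(N,L \right)} = 23$
$p = - \frac{1}{2}$ ($p = - \frac{1}{2} + \frac{14 \left(-5\right) + \left(5 + 5\right) \left(0 + 7\right)}{6} = - \frac{1}{2} + \frac{-70 + 10 \cdot 7}{6} = - \frac{1}{2} + \frac{-70 + 70}{6} = - \frac{1}{2} + \frac{1}{6} \cdot 0 = - \frac{1}{2} + 0 = - \frac{1}{2} \approx -0.5$)
$m{\left(j,f \right)} = \frac{23 + f}{f + j}$ ($m{\left(j,f \right)} = \frac{f + 23}{j + f} = \frac{23 + f}{f + j}$)
$m{\left(136 - 40,p \right)} - -468477 = \frac{23 - \frac{1}{2}}{- \frac{1}{2} + \left(136 - 40\right)} - -468477 = \frac{1}{- \frac{1}{2} + 96} \cdot \frac{45}{2} + 468477 = \frac{1}{\frac{191}{2}} \cdot \frac{45}{2} + 468477 = \frac{2}{191} \cdot \frac{45}{2} + 468477 = \frac{45}{191} + 468477 = \frac{89479152}{191}$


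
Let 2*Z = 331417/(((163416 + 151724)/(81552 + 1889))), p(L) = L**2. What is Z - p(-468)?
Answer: -110392680823/630280 ≈ -1.7515e+5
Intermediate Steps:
Z = 27653765897/630280 (Z = (331417/(((163416 + 151724)/(81552 + 1889))))/2 = (331417/((315140/83441)))/2 = (331417/((315140*(1/83441))))/2 = (331417/(315140/83441))/2 = (331417*(83441/315140))/2 = (1/2)*(27653765897/315140) = 27653765897/630280 ≈ 43875.)
Z - p(-468) = 27653765897/630280 - 1*(-468)**2 = 27653765897/630280 - 1*219024 = 27653765897/630280 - 219024 = -110392680823/630280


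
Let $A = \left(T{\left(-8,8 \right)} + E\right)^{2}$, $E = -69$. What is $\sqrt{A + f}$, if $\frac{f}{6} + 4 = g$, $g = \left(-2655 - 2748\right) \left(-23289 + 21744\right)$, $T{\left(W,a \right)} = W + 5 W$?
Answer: $5 \sqrt{2003979} \approx 7078.1$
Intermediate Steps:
$T{\left(W,a \right)} = 6 W$
$A = 13689$ ($A = \left(6 \left(-8\right) - 69\right)^{2} = \left(-48 - 69\right)^{2} = \left(-117\right)^{2} = 13689$)
$g = 8347635$ ($g = \left(-5403\right) \left(-1545\right) = 8347635$)
$f = 50085786$ ($f = -24 + 6 \cdot 8347635 = -24 + 50085810 = 50085786$)
$\sqrt{A + f} = \sqrt{13689 + 50085786} = \sqrt{50099475} = 5 \sqrt{2003979}$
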